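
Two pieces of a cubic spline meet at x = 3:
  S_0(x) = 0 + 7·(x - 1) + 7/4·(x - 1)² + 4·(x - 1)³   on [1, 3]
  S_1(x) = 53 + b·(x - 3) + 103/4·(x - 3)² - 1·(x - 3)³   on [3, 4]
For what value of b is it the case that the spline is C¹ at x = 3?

S_0'(x) = 7 + 7/2·(x - 1) + 12·(x - 1)², so S_0'(3) = 62. On the right, S_1'(3) = b, so b = 62.

62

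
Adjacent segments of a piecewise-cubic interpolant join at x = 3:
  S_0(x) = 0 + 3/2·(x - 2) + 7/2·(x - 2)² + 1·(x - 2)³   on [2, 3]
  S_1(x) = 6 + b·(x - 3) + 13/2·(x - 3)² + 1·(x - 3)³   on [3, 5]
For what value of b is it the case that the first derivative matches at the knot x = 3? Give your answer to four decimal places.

11.5000

S_0'(x) = 3/2 + 7·(x - 2) + 3·(x - 2)², so S_0'(3) = 23/2. On the right, S_1'(3) = b, so b = 23/2.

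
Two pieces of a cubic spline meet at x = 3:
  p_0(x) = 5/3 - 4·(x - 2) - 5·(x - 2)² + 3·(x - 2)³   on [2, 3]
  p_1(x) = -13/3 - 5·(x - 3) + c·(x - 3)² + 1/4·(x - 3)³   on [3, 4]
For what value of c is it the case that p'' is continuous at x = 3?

p_0''(x) = -10 + 18·(x - 2), so p_0''(3) = 8. On the right, p_1''(3) = 2c, so c = 4.

4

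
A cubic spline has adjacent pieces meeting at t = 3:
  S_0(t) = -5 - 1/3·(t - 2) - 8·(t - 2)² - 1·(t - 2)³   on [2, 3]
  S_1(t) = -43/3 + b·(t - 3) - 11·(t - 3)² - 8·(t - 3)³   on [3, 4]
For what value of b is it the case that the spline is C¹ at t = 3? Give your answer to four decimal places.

-19.3333

S_0'(t) = -1/3 - 16·(t - 2) - 3·(t - 2)², so S_0'(3) = -58/3. On the right, S_1'(3) = b, so b = -58/3.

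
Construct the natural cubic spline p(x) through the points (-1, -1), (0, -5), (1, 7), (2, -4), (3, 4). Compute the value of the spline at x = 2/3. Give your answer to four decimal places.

Put m_i = p'' at the i-th knot. Here h = (1, 1, 1, 1) and Δ = (-4, 12, -11, 8), so the interior equations h_(i-1)·m_(i-1) + 2(h_(i-1)+h_i)·m_i + h_i·m_(i+1) = 6(Δ_i − Δ_(i-1)) read
  1·m_0 + 4·m_1 + 1·m_2 = 6(Δ_1 - Δ_0) = 96
  1·m_1 + 4·m_2 + 1·m_3 = 6(Δ_2 - Δ_1) = -138
  1·m_2 + 4·m_3 + 1·m_4 = 6(Δ_3 - Δ_2) = 114
Natural end conditions: m_0 = m_4 = 0.
Hence m_0 = 0, m_1 = 1053/28, m_2 = -381/7, m_3 = 1179/28, m_4 = 0.
On [0, 1], p(x) = -5 + 239/28·x + 1053/56·x² - 859/56·x³.
With x = 2/3: p(2/3) = 851/189.

4.5026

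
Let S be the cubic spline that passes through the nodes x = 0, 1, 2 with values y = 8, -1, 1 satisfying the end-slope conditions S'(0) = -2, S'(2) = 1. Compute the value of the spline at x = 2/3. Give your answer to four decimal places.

Put M_i = S'' at the i-th knot. Here h = (1, 1) and Δ = (-9, 2), so the interior equations h_(i-1)·M_(i-1) + 2(h_(i-1)+h_i)·M_i + h_i·M_(i+1) = 6(Δ_i − Δ_(i-1)) read
  1·M_0 + 4·M_1 + 1·M_2 = 6(Δ_1 - Δ_0) = 66
Clamped end conditions give two more equations: 2h_0·M_0 + h_0·M_1 = 6(Δ_0 - S'(0)) = -42 and h_1·M_1 + 2h_1·M_2 = 6(S'(2) - Δ_1) = -6.
Solving: M_0 = -36, M_1 = 30, M_2 = -18.
On [0, 1], S(x) = 8 - 2·x - 18·x² + 11·x³.
With x = 2/3: S(2/3) = 52/27.

1.9259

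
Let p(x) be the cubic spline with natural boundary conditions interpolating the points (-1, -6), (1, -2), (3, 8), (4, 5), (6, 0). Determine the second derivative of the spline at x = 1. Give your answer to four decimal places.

Put M_i = p'' at the i-th knot. Here h = (2, 2, 1, 2) and Δ = (2, 5, -3, -5/2), so the interior equations h_(i-1)·M_(i-1) + 2(h_(i-1)+h_i)·M_i + h_i·M_(i+1) = 6(Δ_i − Δ_(i-1)) read
  2·M_0 + 8·M_1 + 2·M_2 = 6(Δ_1 - Δ_0) = 18
  2·M_1 + 6·M_2 + 1·M_3 = 6(Δ_2 - Δ_1) = -48
  1·M_2 + 6·M_3 + 2·M_4 = 6(Δ_3 - Δ_2) = 3
Natural end conditions: M_0 = M_4 = 0.
Hence M_0 = 0, M_1 = 303/64, M_2 = -159/16, M_3 = 69/32, M_4 = 0.

4.7344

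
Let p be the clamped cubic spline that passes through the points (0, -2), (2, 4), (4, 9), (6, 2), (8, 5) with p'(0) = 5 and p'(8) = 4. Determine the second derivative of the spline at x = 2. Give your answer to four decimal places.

2.2321

Let M_i = p''(x_i). Step sizes h_i = 2, 2, 2, 2; slopes of the chords Δ_i = (y_(i+1) - y_i)/h_i = 3, 5/2, -7/2, 3/2.
  2·M_0 + 8·M_1 + 2·M_2 = 6(Δ_1 - Δ_0) = -3
  2·M_1 + 8·M_2 + 2·M_3 = 6(Δ_2 - Δ_1) = -36
  2·M_2 + 8·M_3 + 2·M_4 = 6(Δ_3 - Δ_2) = 30
Clamped end conditions give two more equations: 2h_0·M_0 + h_0·M_1 = 6(Δ_0 - p'(0)) = -12 and h_3·M_3 + 2h_3·M_4 = 6(p'(8) - Δ_3) = 15.
Hence M_0 = -461/112, M_1 = 125/56, M_2 = -101/16, M_3 = 281/56, M_4 = 139/112.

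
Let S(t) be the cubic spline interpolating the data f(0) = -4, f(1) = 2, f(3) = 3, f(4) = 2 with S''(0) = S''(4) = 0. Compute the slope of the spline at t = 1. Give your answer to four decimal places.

4.1250

Put σ_i = S'' at the i-th knot. Here h = (1, 2, 1) and Δ = (6, 1/2, -1), so the interior equations h_(i-1)·σ_(i-1) + 2(h_(i-1)+h_i)·σ_i + h_i·σ_(i+1) = 6(Δ_i − Δ_(i-1)) read
  1·σ_0 + 6·σ_1 + 2·σ_2 = 6(Δ_1 - Δ_0) = -33
  2·σ_1 + 6·σ_2 + 1·σ_3 = 6(Δ_2 - Δ_1) = -9
Natural end conditions: σ_0 = σ_3 = 0.
Solving: σ_0 = 0, σ_1 = -45/8, σ_2 = 3/8, σ_3 = 0.
On [1, 3], S'(t) = b_1 + 2c_1·(t - 1) + 3d_1·(t - 1)² with b_1 = Δ_1 - h_1(2σ_1 + σ_2)/6 = 33/8, c_1 = σ_1/2 = -45/16, d_1 = (σ_2 - σ_1)/(6h_1) = 1/2. So S'(1) = 33/8.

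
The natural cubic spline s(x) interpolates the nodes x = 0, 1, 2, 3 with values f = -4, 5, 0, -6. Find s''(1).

Let M_i = s''(x_i). Step sizes h_i = 1, 1, 1; slopes of the chords Δ_i = (y_(i+1) - y_i)/h_i = 9, -5, -6.
  1·M_0 + 4·M_1 + 1·M_2 = 6(Δ_1 - Δ_0) = -84
  1·M_1 + 4·M_2 + 1·M_3 = 6(Δ_2 - Δ_1) = -6
Natural end conditions: M_0 = M_3 = 0.
Forward elimination and back-substitution give M_0 = 0, M_1 = -22, M_2 = 4, M_3 = 0.

-22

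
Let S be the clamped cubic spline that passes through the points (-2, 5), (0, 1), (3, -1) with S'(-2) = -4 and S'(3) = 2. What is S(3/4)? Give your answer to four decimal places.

Put M_i = S'' at the i-th knot. Here h = (2, 3) and Δ = (-2, -2/3), so the interior equations h_(i-1)·M_(i-1) + 2(h_(i-1)+h_i)·M_i + h_i·M_(i+1) = 6(Δ_i − Δ_(i-1)) read
  2·M_0 + 10·M_1 + 3·M_2 = 6(Δ_1 - Δ_0) = 8
Clamped end conditions give two more equations: 2h_0·M_0 + h_0·M_1 = 6(Δ_0 - S'(-2)) = 12 and h_1·M_1 + 2h_1·M_2 = 6(S'(3) - Δ_1) = 16.
Hence M_0 = 17/5, M_1 = -4/5, M_2 = 46/15.
On [0, 3], S(x) = 1 - 7/5·x - 2/5·x² + 29/135·x³.
With x = 3/4: S(3/4) = -59/320.

-0.1844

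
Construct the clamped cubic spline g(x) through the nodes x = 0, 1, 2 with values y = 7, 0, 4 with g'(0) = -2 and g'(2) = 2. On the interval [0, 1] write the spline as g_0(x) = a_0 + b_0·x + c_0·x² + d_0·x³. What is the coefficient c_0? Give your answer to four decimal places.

Write M_i for g''(x_i). With h_i = 1, 1 and divided differences Δ_i = -7, 4, the continuity of g' gives the tridiagonal system
  1·M_0 + 4·M_1 + 1·M_2 = 6(Δ_1 - Δ_0) = 66
Clamped end conditions give two more equations: 2h_0·M_0 + h_0·M_1 = 6(Δ_0 - g'(0)) = -30 and h_1·M_1 + 2h_1·M_2 = 6(g'(2) - Δ_1) = -12.
Solving the tridiagonal system: M_0 = -59/2, M_1 = 29, M_2 = -41/2.
On [0, 1], with g_0(x) = a_0 + b_0·x + c_0·x² + d_0·x³: c_0 = M_0/2 = -59/4, d_0 = (M_1 - M_0)/(6h_0) = 39/4, b_0 = Δ_0 - h_0(2M_0 + M_1)/6 = -2.

-14.7500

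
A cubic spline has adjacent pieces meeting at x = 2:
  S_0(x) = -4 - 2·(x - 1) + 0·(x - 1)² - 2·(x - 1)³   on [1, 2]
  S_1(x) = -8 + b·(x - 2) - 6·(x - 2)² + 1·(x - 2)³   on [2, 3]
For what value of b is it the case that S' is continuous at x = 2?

S_0'(x) = -2 + 0·(x - 1) - 6·(x - 1)², so S_0'(2) = -8. On the right, S_1'(2) = b, so b = -8.

-8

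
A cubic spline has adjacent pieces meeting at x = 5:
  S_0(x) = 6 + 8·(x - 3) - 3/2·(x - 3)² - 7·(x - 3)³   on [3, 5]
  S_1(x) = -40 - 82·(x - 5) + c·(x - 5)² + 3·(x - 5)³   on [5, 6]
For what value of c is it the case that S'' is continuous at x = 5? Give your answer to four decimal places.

-43.5000

S_0''(x) = -3 - 42·(x - 3), so S_0''(5) = -87. On the right, S_1''(5) = 2c, so c = -87/2.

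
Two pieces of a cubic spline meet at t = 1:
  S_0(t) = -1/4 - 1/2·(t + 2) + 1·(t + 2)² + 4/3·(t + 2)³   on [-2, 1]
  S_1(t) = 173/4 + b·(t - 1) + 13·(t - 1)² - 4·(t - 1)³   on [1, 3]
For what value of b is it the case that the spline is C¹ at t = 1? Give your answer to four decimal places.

S_0'(t) = -1/2 + 2·(t + 2) + 4·(t + 2)², so S_0'(1) = 83/2. On the right, S_1'(1) = b, so b = 83/2.

41.5000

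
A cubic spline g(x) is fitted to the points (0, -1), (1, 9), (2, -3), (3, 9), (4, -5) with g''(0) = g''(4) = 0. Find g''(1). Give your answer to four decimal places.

Write σ_i for g''(x_i). With h_i = 1, 1, 1, 1 and divided differences Δ_i = 10, -12, 12, -14, the continuity of g' gives the tridiagonal system
  1·σ_0 + 4·σ_1 + 1·σ_2 = 6(Δ_1 - Δ_0) = -132
  1·σ_1 + 4·σ_2 + 1·σ_3 = 6(Δ_2 - Δ_1) = 144
  1·σ_2 + 4·σ_3 + 1·σ_4 = 6(Δ_3 - Δ_2) = -156
Natural end conditions: σ_0 = σ_4 = 0.
Forward elimination and back-substitution give σ_0 = 0, σ_1 = -339/7, σ_2 = 432/7, σ_3 = -381/7, σ_4 = 0.

-48.4286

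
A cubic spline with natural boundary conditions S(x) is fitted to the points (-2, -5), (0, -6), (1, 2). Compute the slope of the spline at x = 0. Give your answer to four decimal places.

5.1667

Write σ_i for S''(x_i). With h_i = 2, 1 and divided differences Δ_i = -1/2, 8, the continuity of S' gives the tridiagonal system
  2·σ_0 + 6·σ_1 + 1·σ_2 = 6(Δ_1 - Δ_0) = 51
Natural end conditions: σ_0 = σ_2 = 0.
Solving: σ_0 = 0, σ_1 = 17/2, σ_2 = 0.
On [0, 1], S'(x) = b_1 + 2c_1·x + 3d_1·x² with b_1 = Δ_1 - h_1(2σ_1 + σ_2)/6 = 31/6, c_1 = σ_1/2 = 17/4, d_1 = (σ_2 - σ_1)/(6h_1) = -17/12. So S'(0) = 31/6.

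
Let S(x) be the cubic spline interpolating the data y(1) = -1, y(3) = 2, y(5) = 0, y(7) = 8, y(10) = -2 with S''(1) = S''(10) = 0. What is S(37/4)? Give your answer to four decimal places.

With m_i denoting the second derivative at x_i, h_i = 2, 2, 2, 3, and Δ_i = (y_(i+1) − y_i)/h_i = 3/2, -1, 4, -10/3:
  2·m_0 + 8·m_1 + 2·m_2 = 6(Δ_1 - Δ_0) = -15
  2·m_1 + 8·m_2 + 2·m_3 = 6(Δ_2 - Δ_1) = 30
  2·m_2 + 10·m_3 + 3·m_4 = 6(Δ_3 - Δ_2) = -44
Natural end conditions: m_0 = m_4 = 0.
Forward elimination and back-substitution give m_0 = 0, m_1 = -479/142, m_2 = 851/142, m_3 = -795/142, m_4 = 0.
On [7, 10], S(x) = 8 + 965/426·(x - 7) - 795/284·(x - 7)² + 265/852·(x - 7)³.
With (x - 7) = 9/4: S(37/4) = 44863/18176.

2.4683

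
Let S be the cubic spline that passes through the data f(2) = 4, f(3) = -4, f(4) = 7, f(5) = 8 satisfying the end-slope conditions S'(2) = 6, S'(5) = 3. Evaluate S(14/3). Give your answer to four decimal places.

Let M_i = S''(x_i). Step sizes h_i = 1, 1, 1; slopes of the chords Δ_i = (y_(i+1) - y_i)/h_i = -8, 11, 1.
  1·M_0 + 4·M_1 + 1·M_2 = 6(Δ_1 - Δ_0) = 114
  1·M_1 + 4·M_2 + 1·M_3 = 6(Δ_2 - Δ_1) = -60
Clamped end conditions give two more equations: 2h_0·M_0 + h_0·M_1 = 6(Δ_0 - S'(2)) = -84 and h_2·M_2 + 2h_2·M_3 = 6(S'(5) - Δ_2) = 12.
Solving the tridiagonal system: M_0 = -346/5, M_1 = 272/5, M_2 = -172/5, M_3 = 116/5.
On [4, 5], S(x) = 7 + 43/5·(x - 4) - 86/5·(x - 4)² + 48/5·(x - 4)³.
With (x - 4) = 2/3: S(14/3) = 119/15.

7.9333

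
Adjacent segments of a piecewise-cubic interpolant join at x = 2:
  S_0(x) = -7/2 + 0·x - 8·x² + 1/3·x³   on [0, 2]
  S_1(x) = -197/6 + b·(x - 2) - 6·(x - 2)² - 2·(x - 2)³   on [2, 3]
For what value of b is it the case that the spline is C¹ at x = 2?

S_0'(x) = 0 - 16·x + 1·x², so S_0'(2) = -28. On the right, S_1'(2) = b, so b = -28.

-28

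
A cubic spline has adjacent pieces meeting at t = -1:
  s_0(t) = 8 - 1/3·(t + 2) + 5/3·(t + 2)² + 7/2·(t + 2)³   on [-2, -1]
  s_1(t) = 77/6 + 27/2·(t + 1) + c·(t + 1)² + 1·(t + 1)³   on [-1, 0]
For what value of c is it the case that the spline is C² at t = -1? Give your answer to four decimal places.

12.1667

s_0''(t) = 10/3 + 21·(t + 2), so s_0''(-1) = 73/3. On the right, s_1''(-1) = 2c, so c = 73/6.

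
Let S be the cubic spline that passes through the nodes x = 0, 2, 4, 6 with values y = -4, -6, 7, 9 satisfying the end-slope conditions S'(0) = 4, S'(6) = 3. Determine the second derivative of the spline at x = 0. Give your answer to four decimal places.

-13.0333

Write M_i for S''(x_i). With h_i = 2, 2, 2 and divided differences Δ_i = -1, 13/2, 1, the continuity of S' gives the tridiagonal system
  2·M_0 + 8·M_1 + 2·M_2 = 6(Δ_1 - Δ_0) = 45
  2·M_1 + 8·M_2 + 2·M_3 = 6(Δ_2 - Δ_1) = -33
Clamped end conditions give two more equations: 2h_0·M_0 + h_0·M_1 = 6(Δ_0 - S'(0)) = -30 and h_2·M_2 + 2h_2·M_3 = 6(S'(6) - Δ_2) = 12.
Forward elimination and back-substitution give M_0 = -391/30, M_1 = 166/15, M_2 = -131/15, M_3 = 221/30.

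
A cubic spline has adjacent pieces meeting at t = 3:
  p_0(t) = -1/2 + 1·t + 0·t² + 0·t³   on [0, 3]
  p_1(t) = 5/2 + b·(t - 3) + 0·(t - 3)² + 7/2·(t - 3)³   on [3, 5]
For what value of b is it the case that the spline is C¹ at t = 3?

p_0'(t) = 1 + 0·t + 0·t², so p_0'(3) = 1. On the right, p_1'(3) = b, so b = 1.

1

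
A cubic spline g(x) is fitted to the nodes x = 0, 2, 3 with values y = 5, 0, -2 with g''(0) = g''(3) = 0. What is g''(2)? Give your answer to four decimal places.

0.5000

Put m_i = g'' at the i-th knot. Here h = (2, 1) and Δ = (-5/2, -2), so the interior equations h_(i-1)·m_(i-1) + 2(h_(i-1)+h_i)·m_i + h_i·m_(i+1) = 6(Δ_i − Δ_(i-1)) read
  2·m_0 + 6·m_1 + 1·m_2 = 6(Δ_1 - Δ_0) = 3
Natural end conditions: m_0 = m_2 = 0.
Solving: m_0 = 0, m_1 = 1/2, m_2 = 0.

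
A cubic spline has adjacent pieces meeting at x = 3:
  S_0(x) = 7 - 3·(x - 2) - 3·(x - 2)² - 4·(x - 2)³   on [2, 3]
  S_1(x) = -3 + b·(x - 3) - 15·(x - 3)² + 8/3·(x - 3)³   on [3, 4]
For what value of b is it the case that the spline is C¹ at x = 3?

-21

S_0'(x) = -3 - 6·(x - 2) - 12·(x - 2)², so S_0'(3) = -21. On the right, S_1'(3) = b, so b = -21.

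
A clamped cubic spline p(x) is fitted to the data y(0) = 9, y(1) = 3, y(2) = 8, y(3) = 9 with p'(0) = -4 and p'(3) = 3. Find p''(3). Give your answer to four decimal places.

13.8667

Let m_i = p''(x_i). Step sizes h_i = 1, 1, 1; slopes of the chords Δ_i = (y_(i+1) - y_i)/h_i = -6, 5, 1.
  1·m_0 + 4·m_1 + 1·m_2 = 6(Δ_1 - Δ_0) = 66
  1·m_1 + 4·m_2 + 1·m_3 = 6(Δ_2 - Δ_1) = -24
Clamped end conditions give two more equations: 2h_0·m_0 + h_0·m_1 = 6(Δ_0 - p'(0)) = -12 and h_2·m_2 + 2h_2·m_3 = 6(p'(3) - Δ_2) = 12.
Hence m_0 = -278/15, m_1 = 376/15, m_2 = -236/15, m_3 = 208/15.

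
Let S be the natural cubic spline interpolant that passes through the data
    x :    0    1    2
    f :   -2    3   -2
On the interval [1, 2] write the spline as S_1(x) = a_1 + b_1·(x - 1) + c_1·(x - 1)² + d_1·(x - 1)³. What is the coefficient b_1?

0

Write m_i for S''(x_i). With h_i = 1, 1 and divided differences Δ_i = 5, -5, the continuity of S' gives the tridiagonal system
  1·m_0 + 4·m_1 + 1·m_2 = 6(Δ_1 - Δ_0) = -60
Natural end conditions: m_0 = m_2 = 0.
Solving: m_0 = 0, m_1 = -15, m_2 = 0.
On [1, 2], with S_1(x) = a_1 + b_1·(x - 1) + c_1·(x - 1)² + d_1·(x - 1)³: c_1 = m_1/2 = -15/2, d_1 = (m_2 - m_1)/(6h_1) = 5/2, b_1 = Δ_1 - h_1(2m_1 + m_2)/6 = 0.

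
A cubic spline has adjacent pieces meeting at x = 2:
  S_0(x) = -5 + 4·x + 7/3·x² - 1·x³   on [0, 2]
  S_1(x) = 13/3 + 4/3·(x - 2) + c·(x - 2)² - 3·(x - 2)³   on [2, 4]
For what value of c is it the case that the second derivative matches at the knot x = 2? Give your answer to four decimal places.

S_0''(x) = 14/3 - 6·x, so S_0''(2) = -22/3. On the right, S_1''(2) = 2c, so c = -11/3.

-3.6667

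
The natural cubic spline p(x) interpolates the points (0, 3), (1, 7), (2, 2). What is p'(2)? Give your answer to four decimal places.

With σ_i denoting the second derivative at x_i, h_i = 1, 1, and Δ_i = (y_(i+1) − y_i)/h_i = 4, -5:
  1·σ_0 + 4·σ_1 + 1·σ_2 = 6(Δ_1 - Δ_0) = -54
Natural end conditions: σ_0 = σ_2 = 0.
Forward elimination and back-substitution give σ_0 = 0, σ_1 = -27/2, σ_2 = 0.
On [1, 2], p'(x) = b_1 + 2c_1·(x - 1) + 3d_1·(x - 1)² with b_1 = Δ_1 - h_1(2σ_1 + σ_2)/6 = -1/2, c_1 = σ_1/2 = -27/4, d_1 = (σ_2 - σ_1)/(6h_1) = 9/4. So p'(2) = -29/4.

-7.2500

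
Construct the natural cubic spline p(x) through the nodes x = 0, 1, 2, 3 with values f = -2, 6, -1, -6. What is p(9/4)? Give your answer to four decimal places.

-2.7531

Let m_i = p''(x_i). Step sizes h_i = 1, 1, 1; slopes of the chords Δ_i = (y_(i+1) - y_i)/h_i = 8, -7, -5.
  1·m_0 + 4·m_1 + 1·m_2 = 6(Δ_1 - Δ_0) = -90
  1·m_1 + 4·m_2 + 1·m_3 = 6(Δ_2 - Δ_1) = 12
Natural end conditions: m_0 = m_3 = 0.
Hence m_0 = 0, m_1 = -124/5, m_2 = 46/5, m_3 = 0.
On [2, 3], p(x) = -1 - 121/15·(x - 2) + 23/5·(x - 2)² - 23/15·(x - 2)³.
With (x - 2) = 1/4: p(9/4) = -881/320.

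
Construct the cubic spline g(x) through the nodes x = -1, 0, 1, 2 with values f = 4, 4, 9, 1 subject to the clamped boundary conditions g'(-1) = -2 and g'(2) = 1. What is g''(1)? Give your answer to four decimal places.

Let σ_i = g''(x_i). Step sizes h_i = 1, 1, 1; slopes of the chords Δ_i = (y_(i+1) - y_i)/h_i = 0, 5, -8.
  1·σ_0 + 4·σ_1 + 1·σ_2 = 6(Δ_1 - Δ_0) = 30
  1·σ_1 + 4·σ_2 + 1·σ_3 = 6(Δ_2 - Δ_1) = -78
Clamped end conditions give two more equations: 2h_0·σ_0 + h_0·σ_1 = 6(Δ_0 - g'(-1)) = 12 and h_2·σ_2 + 2h_2·σ_3 = 6(g'(2) - Δ_2) = 54.
Solving the tridiagonal system: σ_0 = -12/5, σ_1 = 84/5, σ_2 = -174/5, σ_3 = 222/5.

-34.8000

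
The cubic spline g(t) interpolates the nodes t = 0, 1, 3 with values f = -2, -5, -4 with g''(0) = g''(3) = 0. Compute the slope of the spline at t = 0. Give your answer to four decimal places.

Let σ_i = g''(x_i). Step sizes h_i = 1, 2; slopes of the chords Δ_i = (y_(i+1) - y_i)/h_i = -3, 1/2.
  1·σ_0 + 6·σ_1 + 2·σ_2 = 6(Δ_1 - Δ_0) = 21
Natural end conditions: σ_0 = σ_2 = 0.
Solving: σ_0 = 0, σ_1 = 7/2, σ_2 = 0.
On [0, 1], g'(t) = b_0 + 2c_0·t + 3d_0·t² with b_0 = Δ_0 - h_0(2σ_0 + σ_1)/6 = -43/12, c_0 = σ_0/2 = 0, d_0 = (σ_1 - σ_0)/(6h_0) = 7/12. So g'(0) = -43/12.

-3.5833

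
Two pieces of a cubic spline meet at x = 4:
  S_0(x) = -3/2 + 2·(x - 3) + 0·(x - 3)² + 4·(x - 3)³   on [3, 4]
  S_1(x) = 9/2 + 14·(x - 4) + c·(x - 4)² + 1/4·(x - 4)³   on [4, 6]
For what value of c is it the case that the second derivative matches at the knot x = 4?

12

S_0''(x) = 0 + 24·(x - 3), so S_0''(4) = 24. On the right, S_1''(4) = 2c, so c = 12.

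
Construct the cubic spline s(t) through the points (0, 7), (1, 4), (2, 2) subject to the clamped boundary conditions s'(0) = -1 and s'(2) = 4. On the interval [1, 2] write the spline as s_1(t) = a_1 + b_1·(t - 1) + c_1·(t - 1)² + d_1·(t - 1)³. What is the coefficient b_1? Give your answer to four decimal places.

-4.5000

Write m_i for s''(x_i). With h_i = 1, 1 and divided differences Δ_i = -3, -2, the continuity of s' gives the tridiagonal system
  1·m_0 + 4·m_1 + 1·m_2 = 6(Δ_1 - Δ_0) = 6
Clamped end conditions give two more equations: 2h_0·m_0 + h_0·m_1 = 6(Δ_0 - s'(0)) = -12 and h_1·m_1 + 2h_1·m_2 = 6(s'(2) - Δ_1) = 36.
Hence m_0 = -5, m_1 = -2, m_2 = 19.
On [1, 2], with s_1(t) = a_1 + b_1·(t - 1) + c_1·(t - 1)² + d_1·(t - 1)³: c_1 = m_1/2 = -1, d_1 = (m_2 - m_1)/(6h_1) = 7/2, b_1 = Δ_1 - h_1(2m_1 + m_2)/6 = -9/2.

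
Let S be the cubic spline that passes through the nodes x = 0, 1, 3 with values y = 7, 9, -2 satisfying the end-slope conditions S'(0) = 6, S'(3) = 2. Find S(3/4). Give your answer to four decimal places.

9.4023

Let σ_i = S''(x_i). Step sizes h_i = 1, 2; slopes of the chords Δ_i = (y_(i+1) - y_i)/h_i = 2, -11/2.
  1·σ_0 + 6·σ_1 + 2·σ_2 = 6(Δ_1 - Δ_0) = -45
Clamped end conditions give two more equations: 2h_0·σ_0 + h_0·σ_1 = 6(Δ_0 - S'(0)) = -24 and h_1·σ_1 + 2h_1·σ_2 = 6(S'(3) - Δ_1) = 45.
Hence σ_0 = -35/6, σ_1 = -37/3, σ_2 = 209/12.
On [0, 1], S(x) = 7 + 6·x - 35/12·x² - 13/12·x³.
With x = 3/4: S(3/4) = 2407/256.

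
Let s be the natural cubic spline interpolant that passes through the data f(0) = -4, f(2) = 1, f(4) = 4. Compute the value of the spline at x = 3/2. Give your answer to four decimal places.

Let σ_i = s''(x_i). Step sizes h_i = 2, 2; slopes of the chords Δ_i = (y_(i+1) - y_i)/h_i = 5/2, 3/2.
  2·σ_0 + 8·σ_1 + 2·σ_2 = 6(Δ_1 - Δ_0) = -6
Natural end conditions: σ_0 = σ_2 = 0.
Forward elimination and back-substitution give σ_0 = 0, σ_1 = -3/4, σ_2 = 0.
On [0, 2], s(x) = -4 + 11/4·x + 0·x² - 1/16·x³.
With x = 3/2: s(3/2) = -11/128.

-0.0859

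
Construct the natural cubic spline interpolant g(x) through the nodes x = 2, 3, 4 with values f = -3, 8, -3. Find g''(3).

-33

Let m_i = g''(x_i). Step sizes h_i = 1, 1; slopes of the chords Δ_i = (y_(i+1) - y_i)/h_i = 11, -11.
  1·m_0 + 4·m_1 + 1·m_2 = 6(Δ_1 - Δ_0) = -132
Natural end conditions: m_0 = m_2 = 0.
Solving: m_0 = 0, m_1 = -33, m_2 = 0.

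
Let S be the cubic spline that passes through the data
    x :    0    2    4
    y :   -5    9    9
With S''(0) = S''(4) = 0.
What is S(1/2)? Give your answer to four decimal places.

With M_i denoting the second derivative at x_i, h_i = 2, 2, and Δ_i = (y_(i+1) − y_i)/h_i = 7, 0:
  2·M_0 + 8·M_1 + 2·M_2 = 6(Δ_1 - Δ_0) = -42
Natural end conditions: M_0 = M_2 = 0.
Hence M_0 = 0, M_1 = -21/4, M_2 = 0.
On [0, 2], S(x) = -5 + 35/4·x + 0·x² - 7/16·x³.
With x = 1/2: S(1/2) = -87/128.

-0.6797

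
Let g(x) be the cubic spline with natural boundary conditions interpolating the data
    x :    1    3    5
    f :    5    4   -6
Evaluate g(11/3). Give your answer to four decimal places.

1.5000

Put σ_i = g'' at the i-th knot. Here h = (2, 2) and Δ = (-1/2, -5), so the interior equations h_(i-1)·σ_(i-1) + 2(h_(i-1)+h_i)·σ_i + h_i·σ_(i+1) = 6(Δ_i − Δ_(i-1)) read
  2·σ_0 + 8·σ_1 + 2·σ_2 = 6(Δ_1 - Δ_0) = -27
Natural end conditions: σ_0 = σ_2 = 0.
Solving: σ_0 = 0, σ_1 = -27/8, σ_2 = 0.
On [3, 5], g(x) = 4 - 11/4·(x - 3) - 27/16·(x - 3)² + 9/32·(x - 3)³.
With (x - 3) = 2/3: g(11/3) = 3/2.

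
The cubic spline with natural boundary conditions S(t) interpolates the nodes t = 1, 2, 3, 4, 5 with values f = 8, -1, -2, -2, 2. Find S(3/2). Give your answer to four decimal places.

2.6964

Let σ_i = S''(x_i). Step sizes h_i = 1, 1, 1, 1; slopes of the chords Δ_i = (y_(i+1) - y_i)/h_i = -9, -1, 0, 4.
  1·σ_0 + 4·σ_1 + 1·σ_2 = 6(Δ_1 - Δ_0) = 48
  1·σ_1 + 4·σ_2 + 1·σ_3 = 6(Δ_2 - Δ_1) = 6
  1·σ_2 + 4·σ_3 + 1·σ_4 = 6(Δ_3 - Δ_2) = 24
Natural end conditions: σ_0 = σ_4 = 0.
Solving the tridiagonal system: σ_0 = 0, σ_1 = 90/7, σ_2 = -24/7, σ_3 = 48/7, σ_4 = 0.
On [1, 2], S(t) = 8 - 78/7·(t - 1) + 0·(t - 1)² + 15/7·(t - 1)³.
With (t - 1) = 1/2: S(3/2) = 151/56.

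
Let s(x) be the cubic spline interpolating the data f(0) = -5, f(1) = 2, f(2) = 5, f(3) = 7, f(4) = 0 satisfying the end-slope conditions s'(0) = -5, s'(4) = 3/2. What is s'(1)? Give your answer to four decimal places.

Put M_i = s'' at the i-th knot. Here h = (1, 1, 1, 1) and Δ = (7, 3, 2, -7), so the interior equations h_(i-1)·M_(i-1) + 2(h_(i-1)+h_i)·M_i + h_i·M_(i+1) = 6(Δ_i − Δ_(i-1)) read
  1·M_0 + 4·M_1 + 1·M_2 = 6(Δ_1 - Δ_0) = -24
  1·M_1 + 4·M_2 + 1·M_3 = 6(Δ_2 - Δ_1) = -6
  1·M_2 + 4·M_3 + 1·M_4 = 6(Δ_3 - Δ_2) = -54
Clamped end conditions give two more equations: 2h_0·M_0 + h_0·M_1 = 6(Δ_0 - s'(0)) = 72 and h_3·M_3 + 2h_3·M_4 = 6(s'(4) - Δ_3) = 51.
Solving the tridiagonal system: M_0 = 2575/56, M_1 = -559/28, M_2 = 79/8, M_3 = -715/28, M_4 = 2143/56.
On [1, 2], s'(x) = b_1 + 2c_1·(x - 1) + 3d_1·(x - 1)² with b_1 = Δ_1 - h_1(2M_1 + M_2)/6 = 897/112, c_1 = M_1/2 = -559/56, d_1 = (M_2 - M_1)/(6h_1) = 557/112. So s'(1) = 897/112.

8.0089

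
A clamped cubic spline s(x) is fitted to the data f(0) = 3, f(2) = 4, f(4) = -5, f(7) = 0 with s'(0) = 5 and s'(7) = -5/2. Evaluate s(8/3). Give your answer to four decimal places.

Put M_i = s'' at the i-th knot. Here h = (2, 2, 3) and Δ = (1/2, -9/2, 5/3), so the interior equations h_(i-1)·M_(i-1) + 2(h_(i-1)+h_i)·M_i + h_i·M_(i+1) = 6(Δ_i − Δ_(i-1)) read
  2·M_0 + 8·M_1 + 2·M_2 = 6(Δ_1 - Δ_0) = -30
  2·M_1 + 10·M_2 + 3·M_3 = 6(Δ_2 - Δ_1) = 37
Clamped end conditions give two more equations: 2h_0·M_0 + h_0·M_1 = 6(Δ_0 - s'(0)) = -27 and h_2·M_2 + 2h_2·M_3 = 6(s'(7) - Δ_2) = -25.
Hence M_0 = -170/37, M_1 = -319/74, M_2 = 253/37, M_3 = -842/111.
On [2, 4], s(x) = 4 - 289/74·(x - 2) - 319/148·(x - 2)² + 275/296·(x - 2)³.
With (x - 2) = 2/3: s(8/3) = 713/999.

0.7137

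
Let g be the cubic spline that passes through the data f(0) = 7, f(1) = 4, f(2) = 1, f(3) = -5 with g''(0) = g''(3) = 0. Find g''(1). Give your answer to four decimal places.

1.2000

Write m_i for g''(x_i). With h_i = 1, 1, 1 and divided differences Δ_i = -3, -3, -6, the continuity of g' gives the tridiagonal system
  1·m_0 + 4·m_1 + 1·m_2 = 6(Δ_1 - Δ_0) = 0
  1·m_1 + 4·m_2 + 1·m_3 = 6(Δ_2 - Δ_1) = -18
Natural end conditions: m_0 = m_3 = 0.
Solving the tridiagonal system: m_0 = 0, m_1 = 6/5, m_2 = -24/5, m_3 = 0.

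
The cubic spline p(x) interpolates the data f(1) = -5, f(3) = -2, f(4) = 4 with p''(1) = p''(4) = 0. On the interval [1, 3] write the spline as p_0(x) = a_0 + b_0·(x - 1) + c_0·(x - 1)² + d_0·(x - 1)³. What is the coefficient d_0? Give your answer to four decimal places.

0.3750

Write σ_i for p''(x_i). With h_i = 2, 1 and divided differences Δ_i = 3/2, 6, the continuity of p' gives the tridiagonal system
  2·σ_0 + 6·σ_1 + 1·σ_2 = 6(Δ_1 - Δ_0) = 27
Natural end conditions: σ_0 = σ_2 = 0.
Forward elimination and back-substitution give σ_0 = 0, σ_1 = 9/2, σ_2 = 0.
On [1, 3], with p_0(x) = a_0 + b_0·(x - 1) + c_0·(x - 1)² + d_0·(x - 1)³: c_0 = σ_0/2 = 0, d_0 = (σ_1 - σ_0)/(6h_0) = 3/8, b_0 = Δ_0 - h_0(2σ_0 + σ_1)/6 = 0.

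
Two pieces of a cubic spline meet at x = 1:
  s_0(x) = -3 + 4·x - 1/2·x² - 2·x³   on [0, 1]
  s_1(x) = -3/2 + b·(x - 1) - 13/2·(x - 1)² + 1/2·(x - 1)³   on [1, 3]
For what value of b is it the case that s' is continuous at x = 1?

s_0'(x) = 4 - 1·x - 6·x², so s_0'(1) = -3. On the right, s_1'(1) = b, so b = -3.

-3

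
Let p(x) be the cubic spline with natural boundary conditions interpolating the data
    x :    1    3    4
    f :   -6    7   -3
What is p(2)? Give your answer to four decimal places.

Let M_i = p''(x_i). Step sizes h_i = 2, 1; slopes of the chords Δ_i = (y_(i+1) - y_i)/h_i = 13/2, -10.
  2·M_0 + 6·M_1 + 1·M_2 = 6(Δ_1 - Δ_0) = -99
Natural end conditions: M_0 = M_2 = 0.
Hence M_0 = 0, M_1 = -33/2, M_2 = 0.
On [1, 3], p(x) = -6 + 12·(x - 1) + 0·(x - 1)² - 11/8·(x - 1)³.
With (x - 1) = 1: p(2) = 37/8.

4.6250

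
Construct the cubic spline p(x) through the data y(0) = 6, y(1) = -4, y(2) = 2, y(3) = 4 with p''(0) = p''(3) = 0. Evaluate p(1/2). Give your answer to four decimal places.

Put σ_i = p'' at the i-th knot. Here h = (1, 1, 1) and Δ = (-10, 6, 2), so the interior equations h_(i-1)·σ_(i-1) + 2(h_(i-1)+h_i)·σ_i + h_i·σ_(i+1) = 6(Δ_i − Δ_(i-1)) read
  1·σ_0 + 4·σ_1 + 1·σ_2 = 6(Δ_1 - Δ_0) = 96
  1·σ_1 + 4·σ_2 + 1·σ_3 = 6(Δ_2 - Δ_1) = -24
Natural end conditions: σ_0 = σ_3 = 0.
Hence σ_0 = 0, σ_1 = 136/5, σ_2 = -64/5, σ_3 = 0.
On [0, 1], p(x) = 6 - 218/15·x + 0·x² + 68/15·x³.
With x = 1/2: p(1/2) = -7/10.

-0.7000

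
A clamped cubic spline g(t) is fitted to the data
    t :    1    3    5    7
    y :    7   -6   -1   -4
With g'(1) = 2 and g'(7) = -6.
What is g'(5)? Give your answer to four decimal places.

3.3333

Put M_i = g'' at the i-th knot. Here h = (2, 2, 2) and Δ = (-13/2, 5/2, -3/2), so the interior equations h_(i-1)·M_(i-1) + 2(h_(i-1)+h_i)·M_i + h_i·M_(i+1) = 6(Δ_i − Δ_(i-1)) read
  2·M_0 + 8·M_1 + 2·M_2 = 6(Δ_1 - Δ_0) = 54
  2·M_1 + 8·M_2 + 2·M_3 = 6(Δ_2 - Δ_1) = -24
Clamped end conditions give two more equations: 2h_0·M_0 + h_0·M_1 = 6(Δ_0 - g'(1)) = -51 and h_2·M_2 + 2h_2·M_3 = 6(g'(7) - Δ_2) = -27.
Solving: M_0 = -115/6, M_1 = 77/6, M_2 = -31/6, M_3 = -25/6.
On [5, 7], g'(t) = b_2 + 2c_2·(t - 5) + 3d_2·(t - 5)² with b_2 = Δ_2 - h_2(2M_2 + M_3)/6 = 10/3, c_2 = M_2/2 = -31/12, d_2 = (M_3 - M_2)/(6h_2) = 1/12. So g'(5) = 10/3.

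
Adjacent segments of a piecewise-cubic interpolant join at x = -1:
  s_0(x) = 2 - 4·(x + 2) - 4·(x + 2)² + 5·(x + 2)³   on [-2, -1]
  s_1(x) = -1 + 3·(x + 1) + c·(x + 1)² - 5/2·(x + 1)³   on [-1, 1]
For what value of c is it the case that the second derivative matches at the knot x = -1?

11

s_0''(x) = -8 + 30·(x + 2), so s_0''(-1) = 22. On the right, s_1''(-1) = 2c, so c = 11.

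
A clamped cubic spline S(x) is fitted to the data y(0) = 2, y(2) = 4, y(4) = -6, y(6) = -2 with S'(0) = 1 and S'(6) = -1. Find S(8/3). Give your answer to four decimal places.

0.7259

Write M_i for S''(x_i). With h_i = 2, 2, 2 and divided differences Δ_i = 1, -5, 2, the continuity of S' gives the tridiagonal system
  2·M_0 + 8·M_1 + 2·M_2 = 6(Δ_1 - Δ_0) = -36
  2·M_1 + 8·M_2 + 2·M_3 = 6(Δ_2 - Δ_1) = 42
Clamped end conditions give two more equations: 2h_0·M_0 + h_0·M_1 = 6(Δ_0 - S'(0)) = 0 and h_2·M_2 + 2h_2·M_3 = 6(S'(6) - Δ_2) = -18.
Solving: M_0 = 59/15, M_1 = -118/15, M_2 = 143/15, M_3 = -139/15.
On [2, 4], S(x) = 4 - 44/15·(x - 2) - 59/15·(x - 2)² + 29/20·(x - 2)³.
With (x - 2) = 2/3: S(8/3) = 98/135.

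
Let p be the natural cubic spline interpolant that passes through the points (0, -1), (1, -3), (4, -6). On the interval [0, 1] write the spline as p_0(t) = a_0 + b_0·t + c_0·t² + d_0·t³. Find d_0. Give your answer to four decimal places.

0.1250

Write M_i for p''(x_i). With h_i = 1, 3 and divided differences Δ_i = -2, -1, the continuity of p' gives the tridiagonal system
  1·M_0 + 8·M_1 + 3·M_2 = 6(Δ_1 - Δ_0) = 6
Natural end conditions: M_0 = M_2 = 0.
Forward elimination and back-substitution give M_0 = 0, M_1 = 3/4, M_2 = 0.
On [0, 1], with p_0(t) = a_0 + b_0·t + c_0·t² + d_0·t³: c_0 = M_0/2 = 0, d_0 = (M_1 - M_0)/(6h_0) = 1/8, b_0 = Δ_0 - h_0(2M_0 + M_1)/6 = -17/8.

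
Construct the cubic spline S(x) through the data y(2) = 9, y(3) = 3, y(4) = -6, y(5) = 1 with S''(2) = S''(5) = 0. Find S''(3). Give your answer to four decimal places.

-11.2000

With σ_i denoting the second derivative at x_i, h_i = 1, 1, 1, and Δ_i = (y_(i+1) − y_i)/h_i = -6, -9, 7:
  1·σ_0 + 4·σ_1 + 1·σ_2 = 6(Δ_1 - Δ_0) = -18
  1·σ_1 + 4·σ_2 + 1·σ_3 = 6(Δ_2 - Δ_1) = 96
Natural end conditions: σ_0 = σ_3 = 0.
Solving: σ_0 = 0, σ_1 = -56/5, σ_2 = 134/5, σ_3 = 0.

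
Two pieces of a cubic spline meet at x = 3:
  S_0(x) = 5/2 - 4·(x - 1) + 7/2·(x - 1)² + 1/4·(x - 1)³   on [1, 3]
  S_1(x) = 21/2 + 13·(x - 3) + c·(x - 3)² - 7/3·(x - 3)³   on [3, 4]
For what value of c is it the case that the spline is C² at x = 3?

S_0''(x) = 7 + 3/2·(x - 1), so S_0''(3) = 10. On the right, S_1''(3) = 2c, so c = 5.

5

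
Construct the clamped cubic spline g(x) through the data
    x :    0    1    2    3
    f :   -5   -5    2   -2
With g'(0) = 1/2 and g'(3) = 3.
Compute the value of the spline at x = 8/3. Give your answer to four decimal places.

Let M_i = g''(x_i). Step sizes h_i = 1, 1, 1; slopes of the chords Δ_i = (y_(i+1) - y_i)/h_i = 0, 7, -4.
  1·M_0 + 4·M_1 + 1·M_2 = 6(Δ_1 - Δ_0) = 42
  1·M_1 + 4·M_2 + 1·M_3 = 6(Δ_2 - Δ_1) = -66
Clamped end conditions give two more equations: 2h_0·M_0 + h_0·M_1 = 6(Δ_0 - g'(0)) = -3 and h_2·M_2 + 2h_2·M_3 = 6(g'(3) - Δ_2) = 42.
Solving the tridiagonal system: M_0 = -182/15, M_1 = 319/15, M_2 = -464/15, M_3 = 547/15.
On [2, 3], g(x) = 2 + 7/30·(x - 2) - 232/15·(x - 2)² + 337/30·(x - 2)³.
With (x - 2) = 2/3: g(8/3) = -563/405.

-1.3901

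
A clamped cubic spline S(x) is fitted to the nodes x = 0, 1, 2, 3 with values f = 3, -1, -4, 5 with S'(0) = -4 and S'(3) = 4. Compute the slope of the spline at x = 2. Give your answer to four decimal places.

4.8667

Put M_i = S'' at the i-th knot. Here h = (1, 1, 1) and Δ = (-4, -3, 9), so the interior equations h_(i-1)·M_(i-1) + 2(h_(i-1)+h_i)·M_i + h_i·M_(i+1) = 6(Δ_i − Δ_(i-1)) read
  1·M_0 + 4·M_1 + 1·M_2 = 6(Δ_1 - Δ_0) = 6
  1·M_1 + 4·M_2 + 1·M_3 = 6(Δ_2 - Δ_1) = 72
Clamped end conditions give two more equations: 2h_0·M_0 + h_0·M_1 = 6(Δ_0 - S'(0)) = 0 and h_2·M_2 + 2h_2·M_3 = 6(S'(3) - Δ_2) = -30.
Forward elimination and back-substitution give M_0 = 44/15, M_1 = -88/15, M_2 = 398/15, M_3 = -424/15.
On [2, 3], S'(x) = b_2 + 2c_2·(x - 2) + 3d_2·(x - 2)² with b_2 = Δ_2 - h_2(2M_2 + M_3)/6 = 73/15, c_2 = M_2/2 = 199/15, d_2 = (M_3 - M_2)/(6h_2) = -137/15. So S'(2) = 73/15.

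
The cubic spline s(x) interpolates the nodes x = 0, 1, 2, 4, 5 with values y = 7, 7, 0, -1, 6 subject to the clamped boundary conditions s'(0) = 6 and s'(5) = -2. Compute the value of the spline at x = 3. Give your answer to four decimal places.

-4.4004

Put m_i = s'' at the i-th knot. Here h = (1, 1, 2, 1) and Δ = (0, -7, -1/2, 7), so the interior equations h_(i-1)·m_(i-1) + 2(h_(i-1)+h_i)·m_i + h_i·m_(i+1) = 6(Δ_i − Δ_(i-1)) read
  1·m_0 + 4·m_1 + 1·m_2 = 6(Δ_1 - Δ_0) = -42
  1·m_1 + 6·m_2 + 2·m_3 = 6(Δ_2 - Δ_1) = 39
  2·m_2 + 6·m_3 + 1·m_4 = 6(Δ_3 - Δ_2) = 45
Clamped end conditions give two more equations: 2h_0·m_0 + h_0·m_1 = 6(Δ_0 - s'(0)) = -36 and h_3·m_3 + 2h_3·m_4 = 6(s'(5) - Δ_3) = -54.
Solving: m_0 = -1793/128, m_1 = -511/64, m_2 = 505/128, m_3 = 373/32, m_4 = -2101/64.
On [2, 4], s(x) = 0 - 449/64·(x - 2) + 505/256·(x - 2)² + 329/512·(x - 2)³.
With (x - 2) = 1: s(3) = -2253/512.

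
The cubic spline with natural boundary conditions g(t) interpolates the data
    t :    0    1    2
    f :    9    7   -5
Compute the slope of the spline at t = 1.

-7

Let σ_i = g''(x_i). Step sizes h_i = 1, 1; slopes of the chords Δ_i = (y_(i+1) - y_i)/h_i = -2, -12.
  1·σ_0 + 4·σ_1 + 1·σ_2 = 6(Δ_1 - Δ_0) = -60
Natural end conditions: σ_0 = σ_2 = 0.
Solving the tridiagonal system: σ_0 = 0, σ_1 = -15, σ_2 = 0.
On [1, 2], g'(t) = b_1 + 2c_1·(t - 1) + 3d_1·(t - 1)² with b_1 = Δ_1 - h_1(2σ_1 + σ_2)/6 = -7, c_1 = σ_1/2 = -15/2, d_1 = (σ_2 - σ_1)/(6h_1) = 5/2. So g'(1) = -7.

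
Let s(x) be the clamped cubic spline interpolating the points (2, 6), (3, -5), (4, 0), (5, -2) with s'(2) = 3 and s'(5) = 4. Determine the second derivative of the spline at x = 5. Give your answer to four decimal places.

33.4667

Let M_i = s''(x_i). Step sizes h_i = 1, 1, 1; slopes of the chords Δ_i = (y_(i+1) - y_i)/h_i = -11, 5, -2.
  1·M_0 + 4·M_1 + 1·M_2 = 6(Δ_1 - Δ_0) = 96
  1·M_1 + 4·M_2 + 1·M_3 = 6(Δ_2 - Δ_1) = -42
Clamped end conditions give two more equations: 2h_0·M_0 + h_0·M_1 = 6(Δ_0 - s'(2)) = -84 and h_2·M_2 + 2h_2·M_3 = 6(s'(5) - Δ_2) = 36.
Solving the tridiagonal system: M_0 = -992/15, M_1 = 724/15, M_2 = -464/15, M_3 = 502/15.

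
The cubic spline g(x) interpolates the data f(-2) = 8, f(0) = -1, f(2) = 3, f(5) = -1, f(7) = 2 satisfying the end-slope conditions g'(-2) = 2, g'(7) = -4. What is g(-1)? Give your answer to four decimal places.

Put m_i = g'' at the i-th knot. Here h = (2, 2, 3, 2) and Δ = (-9/2, 2, -4/3, 3/2), so the interior equations h_(i-1)·m_(i-1) + 2(h_(i-1)+h_i)·m_i + h_i·m_(i+1) = 6(Δ_i − Δ_(i-1)) read
  2·m_0 + 8·m_1 + 2·m_2 = 6(Δ_1 - Δ_0) = 39
  2·m_1 + 10·m_2 + 3·m_3 = 6(Δ_2 - Δ_1) = -20
  3·m_2 + 10·m_3 + 2·m_4 = 6(Δ_3 - Δ_2) = 17
Clamped end conditions give two more equations: 2h_0·m_0 + h_0·m_1 = 6(Δ_0 - g'(-2)) = -39 and h_3·m_3 + 2h_3·m_4 = 6(g'(7) - Δ_3) = -33.
Solving the tridiagonal system: m_0 = -2609/177, m_1 = 3533/354, m_2 = -2011/354, m_3 = 994/177, m_4 = -7829/708.
On [-2, 0], g(x) = 8 + 2·(x + 2) - 2609/354·(x + 2)² + 2917/1416·(x + 2)³.
With (x + 2) = 1: g(-1) = 6641/1416.

4.6900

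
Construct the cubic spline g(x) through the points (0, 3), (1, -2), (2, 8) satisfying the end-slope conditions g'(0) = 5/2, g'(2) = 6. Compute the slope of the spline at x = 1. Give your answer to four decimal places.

1.6250

Put m_i = g'' at the i-th knot. Here h = (1, 1) and Δ = (-5, 10), so the interior equations h_(i-1)·m_(i-1) + 2(h_(i-1)+h_i)·m_i + h_i·m_(i+1) = 6(Δ_i − Δ_(i-1)) read
  1·m_0 + 4·m_1 + 1·m_2 = 6(Δ_1 - Δ_0) = 90
Clamped end conditions give two more equations: 2h_0·m_0 + h_0·m_1 = 6(Δ_0 - g'(0)) = -45 and h_1·m_1 + 2h_1·m_2 = 6(g'(2) - Δ_1) = -24.
Solving: m_0 = -173/4, m_1 = 83/2, m_2 = -131/4.
On [1, 2], g'(x) = b_1 + 2c_1·(x - 1) + 3d_1·(x - 1)² with b_1 = Δ_1 - h_1(2m_1 + m_2)/6 = 13/8, c_1 = m_1/2 = 83/4, d_1 = (m_2 - m_1)/(6h_1) = -99/8. So g'(1) = 13/8.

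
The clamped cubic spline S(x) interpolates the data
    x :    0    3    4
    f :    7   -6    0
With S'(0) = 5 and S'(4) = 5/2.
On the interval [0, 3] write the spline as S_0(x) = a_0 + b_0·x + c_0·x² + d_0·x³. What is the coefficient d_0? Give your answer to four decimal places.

With σ_i denoting the second derivative at x_i, h_i = 3, 1, and Δ_i = (y_(i+1) − y_i)/h_i = -13/3, 6:
  3·σ_0 + 8·σ_1 + 1·σ_2 = 6(Δ_1 - Δ_0) = 62
Clamped end conditions give two more equations: 2h_0·σ_0 + h_0·σ_1 = 6(Δ_0 - S'(0)) = -56 and h_1·σ_1 + 2h_1·σ_2 = 6(S'(4) - Δ_1) = -21.
Forward elimination and back-substitution give σ_0 = -425/24, σ_1 = 67/4, σ_2 = -151/8.
On [0, 3], with S_0(x) = a_0 + b_0·x + c_0·x² + d_0·x³: c_0 = σ_0/2 = -425/48, d_0 = (σ_1 - σ_0)/(6h_0) = 827/432, b_0 = Δ_0 - h_0(2σ_0 + σ_1)/6 = 5.

1.9144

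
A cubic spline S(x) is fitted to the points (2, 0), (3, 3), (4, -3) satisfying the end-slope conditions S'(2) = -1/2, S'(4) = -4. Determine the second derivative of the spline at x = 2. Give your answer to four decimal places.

Put M_i = S'' at the i-th knot. Here h = (1, 1) and Δ = (3, -6), so the interior equations h_(i-1)·M_(i-1) + 2(h_(i-1)+h_i)·M_i + h_i·M_(i+1) = 6(Δ_i − Δ_(i-1)) read
  1·M_0 + 4·M_1 + 1·M_2 = 6(Δ_1 - Δ_0) = -54
Clamped end conditions give two more equations: 2h_0·M_0 + h_0·M_1 = 6(Δ_0 - S'(2)) = 21 and h_1·M_1 + 2h_1·M_2 = 6(S'(4) - Δ_1) = 12.
Forward elimination and back-substitution give M_0 = 89/4, M_1 = -47/2, M_2 = 71/4.

22.2500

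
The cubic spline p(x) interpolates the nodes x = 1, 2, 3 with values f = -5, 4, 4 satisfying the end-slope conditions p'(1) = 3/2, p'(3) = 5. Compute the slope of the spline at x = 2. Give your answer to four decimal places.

Let σ_i = p''(x_i). Step sizes h_i = 1, 1; slopes of the chords Δ_i = (y_(i+1) - y_i)/h_i = 9, 0.
  1·σ_0 + 4·σ_1 + 1·σ_2 = 6(Δ_1 - Δ_0) = -54
Clamped end conditions give two more equations: 2h_0·σ_0 + h_0·σ_1 = 6(Δ_0 - p'(1)) = 45 and h_1·σ_1 + 2h_1·σ_2 = 6(p'(3) - Δ_1) = 30.
Forward elimination and back-substitution give σ_0 = 151/4, σ_1 = -61/2, σ_2 = 121/4.
On [2, 3], p'(x) = b_1 + 2c_1·(x - 2) + 3d_1·(x - 2)² with b_1 = Δ_1 - h_1(2σ_1 + σ_2)/6 = 41/8, c_1 = σ_1/2 = -61/4, d_1 = (σ_2 - σ_1)/(6h_1) = 81/8. So p'(2) = 41/8.

5.1250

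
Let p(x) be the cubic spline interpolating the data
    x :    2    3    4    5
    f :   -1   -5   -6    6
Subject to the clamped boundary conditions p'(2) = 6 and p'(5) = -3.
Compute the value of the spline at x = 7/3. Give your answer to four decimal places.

Put m_i = p'' at the i-th knot. Here h = (1, 1, 1) and Δ = (-4, -1, 12), so the interior equations h_(i-1)·m_(i-1) + 2(h_(i-1)+h_i)·m_i + h_i·m_(i+1) = 6(Δ_i − Δ_(i-1)) read
  1·m_0 + 4·m_1 + 1·m_2 = 6(Δ_1 - Δ_0) = 18
  1·m_1 + 4·m_2 + 1·m_3 = 6(Δ_2 - Δ_1) = 78
Clamped end conditions give two more equations: 2h_0·m_0 + h_0·m_1 = 6(Δ_0 - p'(2)) = -60 and h_2·m_2 + 2h_2·m_3 = 6(p'(5) - Δ_2) = -90.
Solving the tridiagonal system: m_0 = -32, m_1 = 4, m_2 = 34, m_3 = -62.
On [2, 3], p(x) = -1 + 6·(x - 2) - 16·(x - 2)² + 6·(x - 2)³.
With (x - 2) = 1/3: p(7/3) = -5/9.

-0.5556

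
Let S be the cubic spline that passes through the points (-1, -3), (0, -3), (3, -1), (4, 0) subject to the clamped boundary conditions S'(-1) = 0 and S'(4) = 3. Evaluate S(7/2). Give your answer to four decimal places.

Put m_i = S'' at the i-th knot. Here h = (1, 3, 1) and Δ = (0, 2/3, 1), so the interior equations h_(i-1)·m_(i-1) + 2(h_(i-1)+h_i)·m_i + h_i·m_(i+1) = 6(Δ_i − Δ_(i-1)) read
  1·m_0 + 8·m_1 + 3·m_2 = 6(Δ_1 - Δ_0) = 4
  3·m_1 + 8·m_2 + 1·m_3 = 6(Δ_2 - Δ_1) = 2
Clamped end conditions give two more equations: 2h_0·m_0 + h_0·m_1 = 6(Δ_0 - S'(-1)) = 0 and h_2·m_2 + 2h_2·m_3 = 6(S'(4) - Δ_2) = 12.
Forward elimination and back-substitution give m_0 = -4/9, m_1 = 8/9, m_2 = -8/9, m_3 = 58/9.
On [3, 4], S(x) = -1 + 2/9·(x - 3) - 4/9·(x - 3)² + 11/9·(x - 3)³.
With (x - 3) = 1/2: S(7/2) = -61/72.

-0.8472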